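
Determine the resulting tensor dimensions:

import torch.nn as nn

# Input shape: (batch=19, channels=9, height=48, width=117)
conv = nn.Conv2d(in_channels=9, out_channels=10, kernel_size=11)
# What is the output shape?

Input shape: (19, 9, 48, 117)
Output shape: (19, 10, 38, 107)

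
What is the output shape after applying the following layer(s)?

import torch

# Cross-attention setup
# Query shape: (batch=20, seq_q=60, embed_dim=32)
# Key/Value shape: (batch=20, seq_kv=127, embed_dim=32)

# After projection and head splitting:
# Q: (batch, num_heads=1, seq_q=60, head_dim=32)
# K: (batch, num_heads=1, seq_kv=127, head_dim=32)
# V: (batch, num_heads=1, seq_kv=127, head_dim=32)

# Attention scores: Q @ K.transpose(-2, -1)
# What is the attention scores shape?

Input shape: (20, 60, 32)
Output shape: (20, 1, 60, 127)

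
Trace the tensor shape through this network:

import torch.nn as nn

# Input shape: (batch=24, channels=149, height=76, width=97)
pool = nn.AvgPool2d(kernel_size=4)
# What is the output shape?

Input shape: (24, 149, 76, 97)
Output shape: (24, 149, 19, 24)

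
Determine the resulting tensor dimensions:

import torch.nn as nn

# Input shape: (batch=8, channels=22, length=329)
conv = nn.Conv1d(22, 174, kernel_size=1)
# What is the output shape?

Input shape: (8, 22, 329)
Output shape: (8, 174, 329)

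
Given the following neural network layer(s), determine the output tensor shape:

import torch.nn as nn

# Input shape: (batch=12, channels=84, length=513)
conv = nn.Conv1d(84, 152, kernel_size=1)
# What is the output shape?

Input shape: (12, 84, 513)
Output shape: (12, 152, 513)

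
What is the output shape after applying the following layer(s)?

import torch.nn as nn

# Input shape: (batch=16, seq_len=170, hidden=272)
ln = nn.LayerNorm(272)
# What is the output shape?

Input shape: (16, 170, 272)
Output shape: (16, 170, 272)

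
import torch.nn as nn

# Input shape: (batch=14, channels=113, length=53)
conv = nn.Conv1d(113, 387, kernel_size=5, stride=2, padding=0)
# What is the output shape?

Input shape: (14, 113, 53)
Output shape: (14, 387, 25)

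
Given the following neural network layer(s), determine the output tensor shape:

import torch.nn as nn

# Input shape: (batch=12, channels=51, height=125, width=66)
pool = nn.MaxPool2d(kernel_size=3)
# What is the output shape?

Input shape: (12, 51, 125, 66)
Output shape: (12, 51, 41, 22)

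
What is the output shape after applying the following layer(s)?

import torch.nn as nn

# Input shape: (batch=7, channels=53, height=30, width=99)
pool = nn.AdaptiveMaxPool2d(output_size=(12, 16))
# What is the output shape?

Input shape: (7, 53, 30, 99)
Output shape: (7, 53, 12, 16)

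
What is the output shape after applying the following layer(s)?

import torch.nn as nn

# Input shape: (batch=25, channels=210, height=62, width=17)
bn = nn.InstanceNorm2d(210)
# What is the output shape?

Input shape: (25, 210, 62, 17)
Output shape: (25, 210, 62, 17)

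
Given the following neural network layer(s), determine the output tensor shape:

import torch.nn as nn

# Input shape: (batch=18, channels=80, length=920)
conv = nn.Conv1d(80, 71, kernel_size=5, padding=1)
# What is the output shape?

Input shape: (18, 80, 920)
Output shape: (18, 71, 918)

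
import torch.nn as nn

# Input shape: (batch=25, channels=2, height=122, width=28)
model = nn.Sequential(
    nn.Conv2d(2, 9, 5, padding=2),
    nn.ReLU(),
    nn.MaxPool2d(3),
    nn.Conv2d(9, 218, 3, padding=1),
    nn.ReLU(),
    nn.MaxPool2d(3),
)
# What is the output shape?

Input shape: (25, 2, 122, 28)
  -> after first Conv2d: (25, 9, 122, 28)
  -> after first MaxPool2d: (25, 9, 40, 9)
  -> after second Conv2d: (25, 218, 40, 9)
Output shape: (25, 218, 13, 3)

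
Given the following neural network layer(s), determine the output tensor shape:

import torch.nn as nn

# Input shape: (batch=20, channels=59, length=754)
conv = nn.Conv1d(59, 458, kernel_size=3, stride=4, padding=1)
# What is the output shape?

Input shape: (20, 59, 754)
Output shape: (20, 458, 189)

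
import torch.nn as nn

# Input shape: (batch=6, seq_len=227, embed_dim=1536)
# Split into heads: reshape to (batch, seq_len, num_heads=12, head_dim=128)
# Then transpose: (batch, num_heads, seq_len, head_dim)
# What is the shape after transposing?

Input shape: (6, 227, 1536)
  -> after reshape: (6, 227, 12, 128)
Output shape: (6, 12, 227, 128)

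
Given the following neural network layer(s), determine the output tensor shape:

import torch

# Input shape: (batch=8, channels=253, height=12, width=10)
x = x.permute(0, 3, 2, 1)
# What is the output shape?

Input shape: (8, 253, 12, 10)
Output shape: (8, 10, 12, 253)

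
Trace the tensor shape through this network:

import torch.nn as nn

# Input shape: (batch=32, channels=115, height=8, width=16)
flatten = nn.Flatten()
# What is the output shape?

Input shape: (32, 115, 8, 16)
Output shape: (32, 14720)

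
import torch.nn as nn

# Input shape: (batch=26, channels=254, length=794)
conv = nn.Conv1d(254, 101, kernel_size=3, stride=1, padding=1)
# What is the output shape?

Input shape: (26, 254, 794)
Output shape: (26, 101, 794)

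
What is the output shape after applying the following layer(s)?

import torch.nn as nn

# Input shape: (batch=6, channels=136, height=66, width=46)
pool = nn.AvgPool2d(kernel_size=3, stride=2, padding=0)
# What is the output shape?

Input shape: (6, 136, 66, 46)
Output shape: (6, 136, 32, 22)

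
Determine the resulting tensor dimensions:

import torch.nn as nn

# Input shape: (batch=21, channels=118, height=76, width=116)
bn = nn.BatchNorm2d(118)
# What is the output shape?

Input shape: (21, 118, 76, 116)
Output shape: (21, 118, 76, 116)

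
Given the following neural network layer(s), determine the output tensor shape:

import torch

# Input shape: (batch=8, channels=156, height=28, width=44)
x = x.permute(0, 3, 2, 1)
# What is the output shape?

Input shape: (8, 156, 28, 44)
Output shape: (8, 44, 28, 156)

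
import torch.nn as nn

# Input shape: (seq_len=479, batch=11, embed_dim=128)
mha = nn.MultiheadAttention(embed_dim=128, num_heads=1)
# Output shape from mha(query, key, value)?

Input shape: (479, 11, 128)
Output shape: (479, 11, 128)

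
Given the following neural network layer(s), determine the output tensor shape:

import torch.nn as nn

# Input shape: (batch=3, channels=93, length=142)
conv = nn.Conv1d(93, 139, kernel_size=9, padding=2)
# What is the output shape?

Input shape: (3, 93, 142)
Output shape: (3, 139, 138)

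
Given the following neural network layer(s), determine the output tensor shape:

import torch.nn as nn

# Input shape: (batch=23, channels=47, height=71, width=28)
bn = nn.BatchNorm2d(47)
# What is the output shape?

Input shape: (23, 47, 71, 28)
Output shape: (23, 47, 71, 28)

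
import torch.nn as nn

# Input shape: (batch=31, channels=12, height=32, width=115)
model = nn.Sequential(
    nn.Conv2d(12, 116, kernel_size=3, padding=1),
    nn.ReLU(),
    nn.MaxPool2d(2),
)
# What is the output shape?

Input shape: (31, 12, 32, 115)
  -> after Conv2d: (31, 116, 32, 115)
  -> after ReLU: (31, 116, 32, 115)
Output shape: (31, 116, 16, 57)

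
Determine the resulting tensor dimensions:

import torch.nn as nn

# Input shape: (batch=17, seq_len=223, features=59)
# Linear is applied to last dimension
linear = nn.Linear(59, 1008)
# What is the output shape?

Input shape: (17, 223, 59)
Output shape: (17, 223, 1008)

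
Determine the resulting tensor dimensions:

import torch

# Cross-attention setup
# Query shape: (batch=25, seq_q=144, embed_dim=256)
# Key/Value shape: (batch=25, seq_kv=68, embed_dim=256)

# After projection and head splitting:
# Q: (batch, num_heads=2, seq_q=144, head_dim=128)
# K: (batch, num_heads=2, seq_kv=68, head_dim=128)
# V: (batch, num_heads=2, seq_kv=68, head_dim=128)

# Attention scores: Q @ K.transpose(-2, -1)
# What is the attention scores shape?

Input shape: (25, 144, 256)
Output shape: (25, 2, 144, 68)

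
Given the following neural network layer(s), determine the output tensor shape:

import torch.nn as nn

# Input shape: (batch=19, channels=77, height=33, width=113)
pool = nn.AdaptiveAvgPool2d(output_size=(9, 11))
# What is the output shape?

Input shape: (19, 77, 33, 113)
Output shape: (19, 77, 9, 11)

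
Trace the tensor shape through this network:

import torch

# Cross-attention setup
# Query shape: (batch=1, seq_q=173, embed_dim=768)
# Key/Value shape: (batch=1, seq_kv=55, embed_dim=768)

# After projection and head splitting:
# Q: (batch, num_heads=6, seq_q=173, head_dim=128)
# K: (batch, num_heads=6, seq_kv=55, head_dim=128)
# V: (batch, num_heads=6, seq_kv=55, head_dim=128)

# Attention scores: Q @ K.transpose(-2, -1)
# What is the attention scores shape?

Input shape: (1, 173, 768)
Output shape: (1, 6, 173, 55)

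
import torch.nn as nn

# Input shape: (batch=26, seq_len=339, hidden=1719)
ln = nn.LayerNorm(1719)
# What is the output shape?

Input shape: (26, 339, 1719)
Output shape: (26, 339, 1719)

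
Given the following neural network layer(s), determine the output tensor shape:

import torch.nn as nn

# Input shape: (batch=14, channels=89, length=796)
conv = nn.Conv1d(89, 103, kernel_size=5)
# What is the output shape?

Input shape: (14, 89, 796)
Output shape: (14, 103, 792)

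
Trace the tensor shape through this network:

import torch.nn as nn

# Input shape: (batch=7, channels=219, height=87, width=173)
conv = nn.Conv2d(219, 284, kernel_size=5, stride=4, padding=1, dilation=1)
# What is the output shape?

Input shape: (7, 219, 87, 173)
Output shape: (7, 284, 22, 43)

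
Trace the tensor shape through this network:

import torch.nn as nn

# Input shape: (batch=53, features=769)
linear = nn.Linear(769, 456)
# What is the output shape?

Input shape: (53, 769)
Output shape: (53, 456)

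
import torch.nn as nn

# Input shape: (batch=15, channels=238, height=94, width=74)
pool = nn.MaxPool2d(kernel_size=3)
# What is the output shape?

Input shape: (15, 238, 94, 74)
Output shape: (15, 238, 31, 24)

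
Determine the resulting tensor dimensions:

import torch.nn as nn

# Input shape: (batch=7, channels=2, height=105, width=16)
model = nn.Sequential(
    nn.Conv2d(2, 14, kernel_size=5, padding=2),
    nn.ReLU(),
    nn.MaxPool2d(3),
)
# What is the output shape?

Input shape: (7, 2, 105, 16)
  -> after Conv2d: (7, 14, 105, 16)
  -> after ReLU: (7, 14, 105, 16)
Output shape: (7, 14, 35, 5)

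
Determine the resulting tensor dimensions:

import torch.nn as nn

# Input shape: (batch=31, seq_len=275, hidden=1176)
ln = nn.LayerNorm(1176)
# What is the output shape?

Input shape: (31, 275, 1176)
Output shape: (31, 275, 1176)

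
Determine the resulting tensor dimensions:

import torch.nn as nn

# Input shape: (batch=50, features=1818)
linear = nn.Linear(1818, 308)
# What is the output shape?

Input shape: (50, 1818)
Output shape: (50, 308)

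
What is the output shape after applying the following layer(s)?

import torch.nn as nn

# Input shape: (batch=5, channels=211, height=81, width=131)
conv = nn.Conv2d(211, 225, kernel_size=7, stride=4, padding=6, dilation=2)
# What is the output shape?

Input shape: (5, 211, 81, 131)
Output shape: (5, 225, 21, 33)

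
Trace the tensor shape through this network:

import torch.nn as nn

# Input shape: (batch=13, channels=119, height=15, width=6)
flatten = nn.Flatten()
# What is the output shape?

Input shape: (13, 119, 15, 6)
Output shape: (13, 10710)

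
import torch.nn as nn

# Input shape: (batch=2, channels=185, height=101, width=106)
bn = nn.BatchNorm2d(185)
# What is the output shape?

Input shape: (2, 185, 101, 106)
Output shape: (2, 185, 101, 106)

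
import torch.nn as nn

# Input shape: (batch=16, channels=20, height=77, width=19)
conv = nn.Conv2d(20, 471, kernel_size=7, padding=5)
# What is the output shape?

Input shape: (16, 20, 77, 19)
Output shape: (16, 471, 81, 23)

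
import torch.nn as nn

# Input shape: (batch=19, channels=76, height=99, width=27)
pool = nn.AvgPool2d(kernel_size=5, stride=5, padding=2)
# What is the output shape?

Input shape: (19, 76, 99, 27)
Output shape: (19, 76, 20, 6)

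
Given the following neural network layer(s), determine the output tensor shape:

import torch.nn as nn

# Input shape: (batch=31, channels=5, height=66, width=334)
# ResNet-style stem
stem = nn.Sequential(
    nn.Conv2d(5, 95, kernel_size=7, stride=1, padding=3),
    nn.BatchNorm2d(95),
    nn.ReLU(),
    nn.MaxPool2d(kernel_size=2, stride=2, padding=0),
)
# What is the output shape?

Input shape: (31, 5, 66, 334)
  -> after Conv2d 7x7 stride=1: (31, 95, 66, 334)
Output shape: (31, 95, 33, 167)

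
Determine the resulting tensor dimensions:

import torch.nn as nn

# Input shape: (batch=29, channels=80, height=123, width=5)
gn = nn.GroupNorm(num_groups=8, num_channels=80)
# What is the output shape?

Input shape: (29, 80, 123, 5)
Output shape: (29, 80, 123, 5)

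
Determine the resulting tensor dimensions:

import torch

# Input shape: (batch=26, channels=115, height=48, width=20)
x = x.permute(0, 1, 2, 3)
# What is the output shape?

Input shape: (26, 115, 48, 20)
Output shape: (26, 115, 48, 20)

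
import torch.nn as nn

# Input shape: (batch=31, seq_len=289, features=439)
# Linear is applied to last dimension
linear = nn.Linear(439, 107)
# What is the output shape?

Input shape: (31, 289, 439)
Output shape: (31, 289, 107)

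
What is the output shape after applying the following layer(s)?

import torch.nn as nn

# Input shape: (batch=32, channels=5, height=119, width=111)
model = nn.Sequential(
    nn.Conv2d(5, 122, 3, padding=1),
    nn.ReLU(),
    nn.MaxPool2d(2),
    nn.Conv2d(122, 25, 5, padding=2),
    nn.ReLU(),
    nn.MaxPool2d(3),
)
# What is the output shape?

Input shape: (32, 5, 119, 111)
  -> after first Conv2d: (32, 122, 119, 111)
  -> after first MaxPool2d: (32, 122, 59, 55)
  -> after second Conv2d: (32, 25, 59, 55)
Output shape: (32, 25, 19, 18)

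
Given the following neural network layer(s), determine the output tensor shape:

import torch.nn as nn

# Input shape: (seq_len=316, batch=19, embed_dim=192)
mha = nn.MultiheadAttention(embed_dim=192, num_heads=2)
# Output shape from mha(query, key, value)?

Input shape: (316, 19, 192)
Output shape: (316, 19, 192)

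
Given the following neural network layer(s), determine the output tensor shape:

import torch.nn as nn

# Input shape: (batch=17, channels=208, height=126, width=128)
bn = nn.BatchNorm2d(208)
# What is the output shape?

Input shape: (17, 208, 126, 128)
Output shape: (17, 208, 126, 128)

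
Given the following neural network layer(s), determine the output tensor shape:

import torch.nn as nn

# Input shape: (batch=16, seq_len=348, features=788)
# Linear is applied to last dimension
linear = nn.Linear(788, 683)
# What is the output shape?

Input shape: (16, 348, 788)
Output shape: (16, 348, 683)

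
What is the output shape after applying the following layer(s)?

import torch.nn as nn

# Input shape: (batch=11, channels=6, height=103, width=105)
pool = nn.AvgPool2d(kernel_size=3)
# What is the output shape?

Input shape: (11, 6, 103, 105)
Output shape: (11, 6, 34, 35)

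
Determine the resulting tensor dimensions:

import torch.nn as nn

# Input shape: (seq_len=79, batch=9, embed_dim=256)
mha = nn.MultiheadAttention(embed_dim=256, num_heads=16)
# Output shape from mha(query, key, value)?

Input shape: (79, 9, 256)
Output shape: (79, 9, 256)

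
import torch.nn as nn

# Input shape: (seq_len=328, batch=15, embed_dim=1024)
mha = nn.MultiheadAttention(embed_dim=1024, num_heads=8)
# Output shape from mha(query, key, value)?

Input shape: (328, 15, 1024)
Output shape: (328, 15, 1024)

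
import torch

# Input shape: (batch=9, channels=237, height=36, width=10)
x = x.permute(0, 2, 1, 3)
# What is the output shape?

Input shape: (9, 237, 36, 10)
Output shape: (9, 36, 237, 10)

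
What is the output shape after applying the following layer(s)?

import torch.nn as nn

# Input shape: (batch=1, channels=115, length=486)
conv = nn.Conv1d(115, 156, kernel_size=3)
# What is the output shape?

Input shape: (1, 115, 486)
Output shape: (1, 156, 484)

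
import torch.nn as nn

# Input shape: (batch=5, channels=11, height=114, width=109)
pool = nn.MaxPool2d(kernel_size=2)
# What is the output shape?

Input shape: (5, 11, 114, 109)
Output shape: (5, 11, 57, 54)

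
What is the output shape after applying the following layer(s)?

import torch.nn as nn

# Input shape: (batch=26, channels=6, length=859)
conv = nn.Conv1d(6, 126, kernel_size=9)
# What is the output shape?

Input shape: (26, 6, 859)
Output shape: (26, 126, 851)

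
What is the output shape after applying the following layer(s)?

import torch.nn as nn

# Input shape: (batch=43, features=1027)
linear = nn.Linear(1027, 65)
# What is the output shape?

Input shape: (43, 1027)
Output shape: (43, 65)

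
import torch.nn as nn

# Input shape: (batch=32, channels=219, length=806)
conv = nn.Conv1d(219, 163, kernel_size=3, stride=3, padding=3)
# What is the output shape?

Input shape: (32, 219, 806)
Output shape: (32, 163, 270)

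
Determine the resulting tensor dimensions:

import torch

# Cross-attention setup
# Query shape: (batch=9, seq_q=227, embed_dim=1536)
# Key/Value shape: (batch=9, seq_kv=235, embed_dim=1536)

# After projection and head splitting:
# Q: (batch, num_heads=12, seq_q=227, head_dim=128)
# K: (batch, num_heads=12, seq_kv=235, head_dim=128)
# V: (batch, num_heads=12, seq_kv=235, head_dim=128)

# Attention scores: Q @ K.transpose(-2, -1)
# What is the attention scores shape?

Input shape: (9, 227, 1536)
Output shape: (9, 12, 227, 235)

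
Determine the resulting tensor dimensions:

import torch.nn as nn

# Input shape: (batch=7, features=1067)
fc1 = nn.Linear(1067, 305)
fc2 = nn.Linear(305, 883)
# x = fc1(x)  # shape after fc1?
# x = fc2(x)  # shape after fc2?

Input shape: (7, 1067)
  -> after fc1: (7, 305)
Output shape: (7, 883)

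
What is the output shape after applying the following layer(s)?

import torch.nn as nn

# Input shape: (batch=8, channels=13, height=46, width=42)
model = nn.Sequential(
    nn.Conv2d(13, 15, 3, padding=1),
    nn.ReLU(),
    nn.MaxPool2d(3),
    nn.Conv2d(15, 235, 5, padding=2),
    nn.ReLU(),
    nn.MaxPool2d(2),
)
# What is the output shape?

Input shape: (8, 13, 46, 42)
  -> after first Conv2d: (8, 15, 46, 42)
  -> after first MaxPool2d: (8, 15, 15, 14)
  -> after second Conv2d: (8, 235, 15, 14)
Output shape: (8, 235, 7, 7)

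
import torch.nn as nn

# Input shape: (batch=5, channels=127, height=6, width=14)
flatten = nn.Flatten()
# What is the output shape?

Input shape: (5, 127, 6, 14)
Output shape: (5, 10668)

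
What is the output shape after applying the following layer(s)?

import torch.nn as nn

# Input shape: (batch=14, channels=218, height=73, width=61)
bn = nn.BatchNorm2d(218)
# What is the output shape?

Input shape: (14, 218, 73, 61)
Output shape: (14, 218, 73, 61)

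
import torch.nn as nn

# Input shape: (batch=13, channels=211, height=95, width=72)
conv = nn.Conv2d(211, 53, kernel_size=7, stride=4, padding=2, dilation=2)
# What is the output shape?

Input shape: (13, 211, 95, 72)
Output shape: (13, 53, 22, 16)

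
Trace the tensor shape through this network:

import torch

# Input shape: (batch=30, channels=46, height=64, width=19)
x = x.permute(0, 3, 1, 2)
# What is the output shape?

Input shape: (30, 46, 64, 19)
Output shape: (30, 19, 46, 64)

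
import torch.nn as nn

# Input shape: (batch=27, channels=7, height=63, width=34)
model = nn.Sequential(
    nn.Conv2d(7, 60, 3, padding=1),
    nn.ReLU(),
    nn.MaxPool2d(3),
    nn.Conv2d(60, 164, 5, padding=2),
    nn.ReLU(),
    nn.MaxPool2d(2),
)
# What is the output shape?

Input shape: (27, 7, 63, 34)
  -> after first Conv2d: (27, 60, 63, 34)
  -> after first MaxPool2d: (27, 60, 21, 11)
  -> after second Conv2d: (27, 164, 21, 11)
Output shape: (27, 164, 10, 5)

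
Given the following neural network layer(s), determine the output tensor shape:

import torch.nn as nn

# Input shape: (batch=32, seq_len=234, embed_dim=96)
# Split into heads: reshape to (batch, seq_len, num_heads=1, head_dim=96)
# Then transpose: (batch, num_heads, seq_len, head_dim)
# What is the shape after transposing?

Input shape: (32, 234, 96)
  -> after reshape: (32, 234, 1, 96)
Output shape: (32, 1, 234, 96)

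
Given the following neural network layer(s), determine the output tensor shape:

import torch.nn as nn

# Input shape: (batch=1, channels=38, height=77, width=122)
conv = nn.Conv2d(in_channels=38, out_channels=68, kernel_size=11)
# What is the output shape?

Input shape: (1, 38, 77, 122)
Output shape: (1, 68, 67, 112)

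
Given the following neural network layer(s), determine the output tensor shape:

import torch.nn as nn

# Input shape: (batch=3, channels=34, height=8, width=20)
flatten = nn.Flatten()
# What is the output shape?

Input shape: (3, 34, 8, 20)
Output shape: (3, 5440)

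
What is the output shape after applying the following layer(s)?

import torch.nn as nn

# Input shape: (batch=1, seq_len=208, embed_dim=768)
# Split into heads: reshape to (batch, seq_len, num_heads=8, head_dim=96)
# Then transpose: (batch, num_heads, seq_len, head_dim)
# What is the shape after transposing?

Input shape: (1, 208, 768)
  -> after reshape: (1, 208, 8, 96)
Output shape: (1, 8, 208, 96)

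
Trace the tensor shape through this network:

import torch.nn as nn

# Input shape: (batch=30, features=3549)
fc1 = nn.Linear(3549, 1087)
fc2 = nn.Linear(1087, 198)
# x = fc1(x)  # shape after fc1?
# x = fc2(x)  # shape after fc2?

Input shape: (30, 3549)
  -> after fc1: (30, 1087)
Output shape: (30, 198)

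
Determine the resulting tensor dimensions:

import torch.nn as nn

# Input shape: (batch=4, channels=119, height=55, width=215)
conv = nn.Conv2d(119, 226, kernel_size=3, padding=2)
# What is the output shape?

Input shape: (4, 119, 55, 215)
Output shape: (4, 226, 57, 217)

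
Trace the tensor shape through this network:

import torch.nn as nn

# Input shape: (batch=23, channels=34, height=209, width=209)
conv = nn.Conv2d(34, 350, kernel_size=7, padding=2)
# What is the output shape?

Input shape: (23, 34, 209, 209)
Output shape: (23, 350, 207, 207)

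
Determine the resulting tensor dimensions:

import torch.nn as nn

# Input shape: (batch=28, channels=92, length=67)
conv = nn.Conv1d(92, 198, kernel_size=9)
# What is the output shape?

Input shape: (28, 92, 67)
Output shape: (28, 198, 59)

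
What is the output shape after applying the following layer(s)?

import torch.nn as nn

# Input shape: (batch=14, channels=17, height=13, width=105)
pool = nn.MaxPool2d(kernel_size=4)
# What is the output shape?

Input shape: (14, 17, 13, 105)
Output shape: (14, 17, 3, 26)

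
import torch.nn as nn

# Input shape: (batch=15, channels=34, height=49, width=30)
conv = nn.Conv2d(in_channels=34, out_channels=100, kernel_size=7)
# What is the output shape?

Input shape: (15, 34, 49, 30)
Output shape: (15, 100, 43, 24)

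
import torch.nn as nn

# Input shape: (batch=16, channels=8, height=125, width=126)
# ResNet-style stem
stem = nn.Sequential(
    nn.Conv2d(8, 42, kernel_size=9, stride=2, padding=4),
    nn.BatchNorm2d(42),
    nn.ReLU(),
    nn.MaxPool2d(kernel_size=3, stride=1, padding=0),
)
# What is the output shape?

Input shape: (16, 8, 125, 126)
  -> after Conv2d 9x9 stride=2: (16, 42, 63, 63)
Output shape: (16, 42, 61, 61)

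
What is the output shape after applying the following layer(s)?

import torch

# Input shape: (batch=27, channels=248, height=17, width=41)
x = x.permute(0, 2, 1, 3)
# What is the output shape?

Input shape: (27, 248, 17, 41)
Output shape: (27, 17, 248, 41)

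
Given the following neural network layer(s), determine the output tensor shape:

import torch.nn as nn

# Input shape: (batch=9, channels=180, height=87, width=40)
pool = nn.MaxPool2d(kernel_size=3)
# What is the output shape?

Input shape: (9, 180, 87, 40)
Output shape: (9, 180, 29, 13)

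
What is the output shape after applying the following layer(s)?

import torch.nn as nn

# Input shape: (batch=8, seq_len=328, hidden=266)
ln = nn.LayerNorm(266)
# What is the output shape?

Input shape: (8, 328, 266)
Output shape: (8, 328, 266)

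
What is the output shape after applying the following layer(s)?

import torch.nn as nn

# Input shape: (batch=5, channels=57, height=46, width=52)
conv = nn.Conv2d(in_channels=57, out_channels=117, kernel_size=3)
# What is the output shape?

Input shape: (5, 57, 46, 52)
Output shape: (5, 117, 44, 50)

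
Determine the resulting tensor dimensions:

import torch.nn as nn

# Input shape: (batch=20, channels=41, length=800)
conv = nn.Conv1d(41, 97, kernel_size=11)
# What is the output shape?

Input shape: (20, 41, 800)
Output shape: (20, 97, 790)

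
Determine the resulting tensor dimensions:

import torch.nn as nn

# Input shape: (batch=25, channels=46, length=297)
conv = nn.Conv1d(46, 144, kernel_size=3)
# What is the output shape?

Input shape: (25, 46, 297)
Output shape: (25, 144, 295)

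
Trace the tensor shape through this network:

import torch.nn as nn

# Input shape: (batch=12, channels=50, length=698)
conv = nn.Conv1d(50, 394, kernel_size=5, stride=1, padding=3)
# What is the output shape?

Input shape: (12, 50, 698)
Output shape: (12, 394, 700)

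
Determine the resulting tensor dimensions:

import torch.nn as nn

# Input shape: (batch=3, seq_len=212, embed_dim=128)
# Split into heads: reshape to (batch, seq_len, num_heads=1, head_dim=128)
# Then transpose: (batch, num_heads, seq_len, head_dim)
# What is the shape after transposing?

Input shape: (3, 212, 128)
  -> after reshape: (3, 212, 1, 128)
Output shape: (3, 1, 212, 128)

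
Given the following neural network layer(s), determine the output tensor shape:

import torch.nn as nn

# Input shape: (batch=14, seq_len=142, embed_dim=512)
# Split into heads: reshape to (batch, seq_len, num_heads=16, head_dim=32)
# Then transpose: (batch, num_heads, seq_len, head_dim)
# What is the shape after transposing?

Input shape: (14, 142, 512)
  -> after reshape: (14, 142, 16, 32)
Output shape: (14, 16, 142, 32)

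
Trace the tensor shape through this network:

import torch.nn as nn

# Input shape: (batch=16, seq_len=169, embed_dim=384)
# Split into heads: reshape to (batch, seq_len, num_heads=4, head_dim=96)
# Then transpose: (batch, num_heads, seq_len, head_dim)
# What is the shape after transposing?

Input shape: (16, 169, 384)
  -> after reshape: (16, 169, 4, 96)
Output shape: (16, 4, 169, 96)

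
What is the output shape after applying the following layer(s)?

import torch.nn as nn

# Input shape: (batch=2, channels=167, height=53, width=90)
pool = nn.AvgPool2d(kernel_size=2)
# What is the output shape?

Input shape: (2, 167, 53, 90)
Output shape: (2, 167, 26, 45)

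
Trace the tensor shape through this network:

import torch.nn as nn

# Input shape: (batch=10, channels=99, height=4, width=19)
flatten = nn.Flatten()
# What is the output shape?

Input shape: (10, 99, 4, 19)
Output shape: (10, 7524)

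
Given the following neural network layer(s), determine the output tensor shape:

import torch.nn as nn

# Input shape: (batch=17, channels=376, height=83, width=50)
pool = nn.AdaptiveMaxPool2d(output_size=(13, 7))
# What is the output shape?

Input shape: (17, 376, 83, 50)
Output shape: (17, 376, 13, 7)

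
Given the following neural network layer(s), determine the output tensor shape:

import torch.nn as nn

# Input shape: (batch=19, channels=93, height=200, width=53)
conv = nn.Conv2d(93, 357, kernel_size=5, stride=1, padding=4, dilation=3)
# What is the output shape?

Input shape: (19, 93, 200, 53)
Output shape: (19, 357, 196, 49)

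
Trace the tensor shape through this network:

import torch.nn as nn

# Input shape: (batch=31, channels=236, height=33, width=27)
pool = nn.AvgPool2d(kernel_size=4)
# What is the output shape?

Input shape: (31, 236, 33, 27)
Output shape: (31, 236, 8, 6)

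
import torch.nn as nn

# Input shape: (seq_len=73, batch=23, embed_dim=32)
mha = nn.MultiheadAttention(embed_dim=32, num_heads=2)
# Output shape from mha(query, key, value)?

Input shape: (73, 23, 32)
Output shape: (73, 23, 32)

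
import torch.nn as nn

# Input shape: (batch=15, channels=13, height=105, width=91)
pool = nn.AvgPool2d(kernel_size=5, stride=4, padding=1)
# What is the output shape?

Input shape: (15, 13, 105, 91)
Output shape: (15, 13, 26, 23)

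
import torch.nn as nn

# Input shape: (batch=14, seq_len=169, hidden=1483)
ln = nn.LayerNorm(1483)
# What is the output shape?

Input shape: (14, 169, 1483)
Output shape: (14, 169, 1483)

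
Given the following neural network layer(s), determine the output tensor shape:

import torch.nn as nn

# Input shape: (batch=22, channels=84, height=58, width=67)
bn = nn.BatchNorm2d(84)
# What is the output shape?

Input shape: (22, 84, 58, 67)
Output shape: (22, 84, 58, 67)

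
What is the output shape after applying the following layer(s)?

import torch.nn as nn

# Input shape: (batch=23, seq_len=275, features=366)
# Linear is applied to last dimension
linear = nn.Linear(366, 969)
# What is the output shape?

Input shape: (23, 275, 366)
Output shape: (23, 275, 969)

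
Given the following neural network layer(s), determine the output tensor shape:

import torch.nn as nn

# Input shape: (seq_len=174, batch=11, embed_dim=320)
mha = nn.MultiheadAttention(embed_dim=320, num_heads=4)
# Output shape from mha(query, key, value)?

Input shape: (174, 11, 320)
Output shape: (174, 11, 320)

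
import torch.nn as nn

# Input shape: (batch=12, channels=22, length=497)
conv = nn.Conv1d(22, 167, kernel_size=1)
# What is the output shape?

Input shape: (12, 22, 497)
Output shape: (12, 167, 497)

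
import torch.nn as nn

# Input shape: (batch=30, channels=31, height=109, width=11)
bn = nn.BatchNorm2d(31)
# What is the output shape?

Input shape: (30, 31, 109, 11)
Output shape: (30, 31, 109, 11)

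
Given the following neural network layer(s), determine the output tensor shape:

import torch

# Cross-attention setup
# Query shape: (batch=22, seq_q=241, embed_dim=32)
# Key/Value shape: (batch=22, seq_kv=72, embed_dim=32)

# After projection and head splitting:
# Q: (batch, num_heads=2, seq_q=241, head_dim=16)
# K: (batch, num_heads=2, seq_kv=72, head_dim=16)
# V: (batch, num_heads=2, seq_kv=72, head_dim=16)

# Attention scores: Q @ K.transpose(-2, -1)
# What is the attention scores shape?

Input shape: (22, 241, 32)
Output shape: (22, 2, 241, 72)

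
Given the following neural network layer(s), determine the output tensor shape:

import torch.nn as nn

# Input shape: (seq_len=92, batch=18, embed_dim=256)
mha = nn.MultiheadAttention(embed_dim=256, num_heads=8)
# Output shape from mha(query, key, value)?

Input shape: (92, 18, 256)
Output shape: (92, 18, 256)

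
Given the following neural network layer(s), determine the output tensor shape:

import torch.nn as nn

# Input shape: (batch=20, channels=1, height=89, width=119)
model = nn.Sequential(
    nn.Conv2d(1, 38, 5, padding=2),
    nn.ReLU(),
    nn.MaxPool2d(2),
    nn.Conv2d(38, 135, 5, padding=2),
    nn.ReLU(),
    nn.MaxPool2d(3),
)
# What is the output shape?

Input shape: (20, 1, 89, 119)
  -> after first Conv2d: (20, 38, 89, 119)
  -> after first MaxPool2d: (20, 38, 44, 59)
  -> after second Conv2d: (20, 135, 44, 59)
Output shape: (20, 135, 14, 19)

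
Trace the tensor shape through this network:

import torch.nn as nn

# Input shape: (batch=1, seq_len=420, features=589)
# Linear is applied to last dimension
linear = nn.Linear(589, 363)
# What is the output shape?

Input shape: (1, 420, 589)
Output shape: (1, 420, 363)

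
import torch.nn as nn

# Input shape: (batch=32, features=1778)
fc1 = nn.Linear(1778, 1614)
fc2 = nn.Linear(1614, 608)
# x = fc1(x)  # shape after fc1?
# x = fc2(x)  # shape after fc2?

Input shape: (32, 1778)
  -> after fc1: (32, 1614)
Output shape: (32, 608)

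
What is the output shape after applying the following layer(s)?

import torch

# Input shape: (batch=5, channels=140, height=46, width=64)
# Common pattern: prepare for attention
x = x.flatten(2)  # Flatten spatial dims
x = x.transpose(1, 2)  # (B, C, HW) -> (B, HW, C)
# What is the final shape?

Input shape: (5, 140, 46, 64)
  -> after flatten(2): (5, 140, 2944)
Output shape: (5, 2944, 140)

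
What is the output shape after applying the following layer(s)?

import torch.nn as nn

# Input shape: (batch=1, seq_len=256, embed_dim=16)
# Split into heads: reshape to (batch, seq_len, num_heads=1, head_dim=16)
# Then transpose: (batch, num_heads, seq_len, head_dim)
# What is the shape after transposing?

Input shape: (1, 256, 16)
  -> after reshape: (1, 256, 1, 16)
Output shape: (1, 1, 256, 16)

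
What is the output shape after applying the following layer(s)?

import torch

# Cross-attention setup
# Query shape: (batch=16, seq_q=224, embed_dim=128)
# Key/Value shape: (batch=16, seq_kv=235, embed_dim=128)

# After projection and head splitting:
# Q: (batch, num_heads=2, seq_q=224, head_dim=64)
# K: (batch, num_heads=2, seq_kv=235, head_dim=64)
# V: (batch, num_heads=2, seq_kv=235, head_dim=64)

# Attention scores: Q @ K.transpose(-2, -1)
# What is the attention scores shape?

Input shape: (16, 224, 128)
Output shape: (16, 2, 224, 235)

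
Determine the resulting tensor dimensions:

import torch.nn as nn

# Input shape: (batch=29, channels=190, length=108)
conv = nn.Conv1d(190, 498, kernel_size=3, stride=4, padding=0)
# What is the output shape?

Input shape: (29, 190, 108)
Output shape: (29, 498, 27)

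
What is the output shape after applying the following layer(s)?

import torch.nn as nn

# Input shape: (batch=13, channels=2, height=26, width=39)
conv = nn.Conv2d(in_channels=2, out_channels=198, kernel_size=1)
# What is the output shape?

Input shape: (13, 2, 26, 39)
Output shape: (13, 198, 26, 39)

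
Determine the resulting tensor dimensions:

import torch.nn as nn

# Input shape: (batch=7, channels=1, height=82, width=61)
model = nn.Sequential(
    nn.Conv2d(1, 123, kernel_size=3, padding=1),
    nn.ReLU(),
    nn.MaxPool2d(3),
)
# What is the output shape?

Input shape: (7, 1, 82, 61)
  -> after Conv2d: (7, 123, 82, 61)
  -> after ReLU: (7, 123, 82, 61)
Output shape: (7, 123, 27, 20)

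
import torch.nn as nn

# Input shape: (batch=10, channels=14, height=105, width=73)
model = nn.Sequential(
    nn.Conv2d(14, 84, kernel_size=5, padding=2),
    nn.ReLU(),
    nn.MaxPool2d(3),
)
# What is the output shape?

Input shape: (10, 14, 105, 73)
  -> after Conv2d: (10, 84, 105, 73)
  -> after ReLU: (10, 84, 105, 73)
Output shape: (10, 84, 35, 24)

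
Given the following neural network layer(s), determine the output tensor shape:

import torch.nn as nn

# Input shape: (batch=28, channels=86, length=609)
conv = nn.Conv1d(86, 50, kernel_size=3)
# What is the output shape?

Input shape: (28, 86, 609)
Output shape: (28, 50, 607)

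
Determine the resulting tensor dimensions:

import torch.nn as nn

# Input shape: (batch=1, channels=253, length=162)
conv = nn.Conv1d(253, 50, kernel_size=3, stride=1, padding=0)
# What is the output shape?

Input shape: (1, 253, 162)
Output shape: (1, 50, 160)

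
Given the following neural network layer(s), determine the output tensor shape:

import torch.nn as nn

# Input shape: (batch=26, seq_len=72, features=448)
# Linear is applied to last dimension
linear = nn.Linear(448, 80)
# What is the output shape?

Input shape: (26, 72, 448)
Output shape: (26, 72, 80)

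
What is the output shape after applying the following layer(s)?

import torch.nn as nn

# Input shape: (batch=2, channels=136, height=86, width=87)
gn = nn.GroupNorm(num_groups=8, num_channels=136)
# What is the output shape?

Input shape: (2, 136, 86, 87)
Output shape: (2, 136, 86, 87)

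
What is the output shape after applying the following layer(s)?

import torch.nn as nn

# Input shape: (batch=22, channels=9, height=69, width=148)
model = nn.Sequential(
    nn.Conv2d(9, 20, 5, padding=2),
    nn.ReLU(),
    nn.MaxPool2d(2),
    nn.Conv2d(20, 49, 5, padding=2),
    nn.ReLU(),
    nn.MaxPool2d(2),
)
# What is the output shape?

Input shape: (22, 9, 69, 148)
  -> after first Conv2d: (22, 20, 69, 148)
  -> after first MaxPool2d: (22, 20, 34, 74)
  -> after second Conv2d: (22, 49, 34, 74)
Output shape: (22, 49, 17, 37)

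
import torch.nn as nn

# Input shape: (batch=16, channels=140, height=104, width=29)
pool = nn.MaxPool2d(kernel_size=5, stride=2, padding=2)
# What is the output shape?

Input shape: (16, 140, 104, 29)
Output shape: (16, 140, 52, 15)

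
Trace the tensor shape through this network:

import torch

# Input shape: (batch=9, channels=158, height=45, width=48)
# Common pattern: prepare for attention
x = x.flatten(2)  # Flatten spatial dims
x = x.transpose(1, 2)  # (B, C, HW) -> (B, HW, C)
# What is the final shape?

Input shape: (9, 158, 45, 48)
  -> after flatten(2): (9, 158, 2160)
Output shape: (9, 2160, 158)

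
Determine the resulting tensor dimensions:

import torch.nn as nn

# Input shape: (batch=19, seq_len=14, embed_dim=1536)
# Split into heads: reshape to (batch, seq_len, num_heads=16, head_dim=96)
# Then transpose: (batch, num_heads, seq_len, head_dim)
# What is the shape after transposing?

Input shape: (19, 14, 1536)
  -> after reshape: (19, 14, 16, 96)
Output shape: (19, 16, 14, 96)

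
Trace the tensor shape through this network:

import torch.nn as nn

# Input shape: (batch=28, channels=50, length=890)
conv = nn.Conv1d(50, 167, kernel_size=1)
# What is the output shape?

Input shape: (28, 50, 890)
Output shape: (28, 167, 890)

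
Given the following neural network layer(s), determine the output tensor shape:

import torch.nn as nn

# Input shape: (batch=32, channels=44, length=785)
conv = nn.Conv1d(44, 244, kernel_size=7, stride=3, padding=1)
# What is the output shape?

Input shape: (32, 44, 785)
Output shape: (32, 244, 261)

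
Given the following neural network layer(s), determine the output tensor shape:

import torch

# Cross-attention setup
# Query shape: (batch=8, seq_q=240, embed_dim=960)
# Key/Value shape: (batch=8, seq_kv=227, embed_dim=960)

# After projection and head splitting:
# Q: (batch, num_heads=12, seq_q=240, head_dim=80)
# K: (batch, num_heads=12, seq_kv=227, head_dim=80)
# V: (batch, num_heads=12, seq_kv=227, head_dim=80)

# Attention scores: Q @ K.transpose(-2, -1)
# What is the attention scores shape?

Input shape: (8, 240, 960)
Output shape: (8, 12, 240, 227)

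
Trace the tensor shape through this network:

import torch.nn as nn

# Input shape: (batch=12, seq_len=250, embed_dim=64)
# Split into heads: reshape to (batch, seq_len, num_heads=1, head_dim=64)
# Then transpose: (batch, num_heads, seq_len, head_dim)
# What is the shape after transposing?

Input shape: (12, 250, 64)
  -> after reshape: (12, 250, 1, 64)
Output shape: (12, 1, 250, 64)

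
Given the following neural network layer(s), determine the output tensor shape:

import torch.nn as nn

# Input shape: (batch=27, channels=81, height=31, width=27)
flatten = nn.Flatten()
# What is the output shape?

Input shape: (27, 81, 31, 27)
Output shape: (27, 67797)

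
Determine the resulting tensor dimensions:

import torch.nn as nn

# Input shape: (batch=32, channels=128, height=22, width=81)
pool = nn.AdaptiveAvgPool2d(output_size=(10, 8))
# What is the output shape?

Input shape: (32, 128, 22, 81)
Output shape: (32, 128, 10, 8)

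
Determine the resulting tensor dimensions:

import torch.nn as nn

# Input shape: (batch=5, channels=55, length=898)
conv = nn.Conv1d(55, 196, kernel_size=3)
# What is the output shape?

Input shape: (5, 55, 898)
Output shape: (5, 196, 896)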